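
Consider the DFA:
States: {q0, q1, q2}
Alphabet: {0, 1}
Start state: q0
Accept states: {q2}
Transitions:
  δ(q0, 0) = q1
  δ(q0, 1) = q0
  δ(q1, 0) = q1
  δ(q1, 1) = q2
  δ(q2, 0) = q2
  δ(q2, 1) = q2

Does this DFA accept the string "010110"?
Processing string "010110":
  q0 --0--> q1
  q1 --1--> q2
  q2 --0--> q2
  q2 --1--> q2
  q2 --1--> q2
  q2 --0--> q2
Final state: q2
Accept states: {q2}
q2 is an accept state, so the string is accepted.

Final answer: Yes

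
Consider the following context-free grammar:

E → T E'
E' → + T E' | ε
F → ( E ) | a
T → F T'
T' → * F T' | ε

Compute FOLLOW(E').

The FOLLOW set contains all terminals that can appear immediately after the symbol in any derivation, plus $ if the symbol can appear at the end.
Useful FIRST sets: FIRST(E') = {+, ε}, FIRST(T') = {*, ε} (both E' and T' are nullable).
FOLLOW(E): E is the start symbol → $; E appears in F → ( E ) followed by ')' → FOLLOW(E) = {), $}.
FOLLOW(E'): E' appears at the right end of E → T E' and of E' → + T E', so FOLLOW(E') ⊇ FOLLOW(E) (the second occurrence adds nothing new). FOLLOW(E') = {), $}.

Final answer: {$, )}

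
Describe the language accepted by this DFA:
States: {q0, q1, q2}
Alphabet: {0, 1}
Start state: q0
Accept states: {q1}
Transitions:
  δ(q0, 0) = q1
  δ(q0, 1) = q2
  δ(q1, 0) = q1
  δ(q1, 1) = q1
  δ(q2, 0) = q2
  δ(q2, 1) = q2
Analyzing the DFA structure:
Start state: q0
Accept states: {q1}
Interpreting what each state remembers (checking against the transitions):
  q0: nothing has been read yet
  q1: the first symbol was 0
  q2: the first symbol was 1 (trap state)
  δ(q0, 0): in q0 (nothing has been read yet), after reading 0 we have: the first symbol was 0 → q1
  δ(q0, 1): in q0 (nothing has been read yet), after reading 1 we have: the first symbol was 1 (trap state) → q2
  δ(q1, 0): in q1 (the first symbol was 0), after reading 0 we have: the first symbol was 0 → q1
  δ(q1, 1): in q1 (the first symbol was 0), after reading 1 we have: the first symbol was 0 → q1
  δ(q2, 0): in q2 (the first symbol was 1 (trap state)), after reading 0 we have: the first symbol was 1 (trap state) → q2
  δ(q2, 1): in q2 (the first symbol was 1 (trap state)), after reading 1 we have: the first symbol was 1 (trap state) → q2
A string is accepted iff it ends in {q1}, i.e. the first symbol was 0.
Language: All binary strings starting with 0

Final answer: All binary strings starting with 0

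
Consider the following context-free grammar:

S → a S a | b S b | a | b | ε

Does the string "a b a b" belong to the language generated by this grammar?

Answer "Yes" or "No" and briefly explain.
Every production places the same symbol at both ends (or yields a single symbol / ε), so every derived string is a palindrome. a b a b reversed is b a b a ≠ a b a b, so it is not a palindrome and cannot be derived (already the first step fails: the string starts with a but ends with b, so neither S → a S a nor S → b S b fits).

Final answer: No - no valid derivation exists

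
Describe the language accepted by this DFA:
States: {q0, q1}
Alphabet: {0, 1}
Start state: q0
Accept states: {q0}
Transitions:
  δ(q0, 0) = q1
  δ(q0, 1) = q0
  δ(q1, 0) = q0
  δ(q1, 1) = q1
Analyzing the DFA structure:
Start state: q0
Accept states: {q0}
Interpreting what each state remembers (checking against the transitions):
  q0: an even number of 0s has been read so far
  q1: an odd number of 0s has been read so far
  δ(q0, 0): in q0 (an even number of 0s has been read so far), after reading 0 we have: an odd number of 0s has been read so far → q1
  δ(q0, 1): in q0 (an even number of 0s has been read so far), after reading 1 we have: an even number of 0s has been read so far → q0
  δ(q1, 0): in q1 (an odd number of 0s has been read so far), after reading 0 we have: an even number of 0s has been read so far → q0
  δ(q1, 1): in q1 (an odd number of 0s has been read so far), after reading 1 we have: an odd number of 0s has been read so far → q1
A string is accepted iff it ends in {q0}, i.e. an even number of 0s has been read so far.
Language: All binary strings with an even number of 0s

Final answer: All binary strings with an even number of 0s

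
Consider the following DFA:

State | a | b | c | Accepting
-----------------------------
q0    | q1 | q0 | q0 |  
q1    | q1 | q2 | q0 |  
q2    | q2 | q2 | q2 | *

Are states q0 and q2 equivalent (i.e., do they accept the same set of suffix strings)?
Try the suffix ε (the empty string).
From q0: q0 — not accepting.
From q2: q2 — accepting.
The two states disagree on this suffix, so they are not equivalent.

Final answer: No. Distinguishing string: ε (the empty string) - accepted from q2 but not from q0.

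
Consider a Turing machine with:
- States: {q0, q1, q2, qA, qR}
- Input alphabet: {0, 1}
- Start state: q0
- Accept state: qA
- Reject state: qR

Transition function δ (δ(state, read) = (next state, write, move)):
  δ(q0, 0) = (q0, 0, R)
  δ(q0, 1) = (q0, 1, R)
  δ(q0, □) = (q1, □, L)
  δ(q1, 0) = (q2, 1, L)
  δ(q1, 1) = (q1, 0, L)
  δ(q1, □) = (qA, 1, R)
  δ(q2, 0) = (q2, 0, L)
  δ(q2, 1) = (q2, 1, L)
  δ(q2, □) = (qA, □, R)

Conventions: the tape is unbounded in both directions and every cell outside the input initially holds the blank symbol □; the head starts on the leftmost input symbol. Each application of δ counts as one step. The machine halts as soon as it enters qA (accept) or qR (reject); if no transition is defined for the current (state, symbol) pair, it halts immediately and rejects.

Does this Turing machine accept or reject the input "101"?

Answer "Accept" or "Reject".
Step 0: [q0]101 (head at position 0)
Step 1: δ(q0, 1) = (q0, 1, R)  ⊢  1[q0]01 (head at position 1)
Step 2: δ(q0, 0) = (q0, 0, R)  ⊢  10[q0]1 (head at position 2)
Step 3: δ(q0, 1) = (q0, 1, R)  ⊢  101[q0]□ (head at position 3)
Step 4: δ(q0, □) = (q1, □, L)  ⊢  10[q1]1□ (head at position 2)
Step 5: δ(q1, 1) = (q1, 0, L)  ⊢  1[q1]00□ (head at position 1)
Step 6: δ(q1, 0) = (q2, 1, L)  ⊢  [q2]110□ (head at position 0)
Step 7: δ(q2, 1) = (q2, 1, L)  ⊢  [q2]□110□ (head at position -1)
Step 8: δ(q2, □) = (qA, □, R)  ⊢  □[qA]110□ (head at position 0)
The machine is in qA, so it halts and accepts.

Final answer: Accept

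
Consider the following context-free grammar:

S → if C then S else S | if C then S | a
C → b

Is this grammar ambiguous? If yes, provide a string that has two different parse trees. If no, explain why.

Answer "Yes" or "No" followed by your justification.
The 'dangling else' can attach to either if. Two leftmost derivations of  if b then if b then a else a:
  (1) S ⇒ if C then S else S ⇒ if b then S else S ⇒ if b then if C then S else S ⇒ if b then if b then S else S ⇒ if b then if b then a else S ⇒ if b then if b then a else a   (else belongs to the outer if)
  (2) S ⇒ if C then S ⇒ if b then S ⇒ if b then if C then S else S ⇒ if b then if b then S else S ⇒ if b then if b then a else S ⇒ if b then if b then a else a   (else belongs to the inner if)
Two distinct parse trees for the same string, so the grammar is ambiguous.

Final answer: Yes - the string 'if b then if b then a else a' has two distinct leftmost derivations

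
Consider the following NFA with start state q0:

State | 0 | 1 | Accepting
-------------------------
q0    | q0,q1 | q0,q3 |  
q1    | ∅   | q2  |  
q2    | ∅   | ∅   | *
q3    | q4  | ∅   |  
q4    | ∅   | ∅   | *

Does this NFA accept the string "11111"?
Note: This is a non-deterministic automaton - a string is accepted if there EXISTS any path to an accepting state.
Track the set of states the NFA could be in: start {q0}
Read '1': {q0} → {q0, q3}
Read '1': {q0, q3} → {q0, q3}
Read '1': {q0, q3} → {q0, q3}
Read '1': {q0, q3} → {q0, q3}
Read '1': {q0, q3} → {q0, q3}
Final set {q0, q3} contains no accepting state → rejected.

Final answer: No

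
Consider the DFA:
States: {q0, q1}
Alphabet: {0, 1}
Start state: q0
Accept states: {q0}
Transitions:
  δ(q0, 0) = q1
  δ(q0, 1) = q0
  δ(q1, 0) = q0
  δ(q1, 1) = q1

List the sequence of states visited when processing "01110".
Starting at q0
Read '0': q0 -> q1
Read '1': q1 -> q1
Read '1': q1 -> q1
Read '1': q1 -> q1
Read '0': q1 -> q0

Final answer: q0 -> q1 -> q1 -> q1 -> q1 -> q0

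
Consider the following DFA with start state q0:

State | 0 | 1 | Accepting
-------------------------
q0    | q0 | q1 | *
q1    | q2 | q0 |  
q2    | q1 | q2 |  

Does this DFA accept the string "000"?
Start in q0.
Read '0': q0 → q0
Read '0': q0 → q0
Read '0': q0 → q0
Final state q0 is accepting, so the string is accepted.

Final answer: Yes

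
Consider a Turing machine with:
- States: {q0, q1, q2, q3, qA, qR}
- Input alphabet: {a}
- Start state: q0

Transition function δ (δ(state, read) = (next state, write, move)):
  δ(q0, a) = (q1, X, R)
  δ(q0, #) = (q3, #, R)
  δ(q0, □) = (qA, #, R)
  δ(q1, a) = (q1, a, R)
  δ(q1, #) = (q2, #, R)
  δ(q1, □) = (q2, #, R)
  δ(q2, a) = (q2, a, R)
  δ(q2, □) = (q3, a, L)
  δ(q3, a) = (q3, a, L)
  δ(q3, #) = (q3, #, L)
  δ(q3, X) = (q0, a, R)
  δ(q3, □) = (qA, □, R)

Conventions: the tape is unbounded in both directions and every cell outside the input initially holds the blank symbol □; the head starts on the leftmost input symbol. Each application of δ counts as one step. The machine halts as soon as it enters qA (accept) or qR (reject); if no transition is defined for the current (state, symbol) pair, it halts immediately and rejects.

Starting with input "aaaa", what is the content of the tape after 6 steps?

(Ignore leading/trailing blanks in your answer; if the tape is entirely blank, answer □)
Step 0: [q0]aaaa (head at position 0)
Step 1: δ(q0, a) = (q1, X, R)  ⊢  X[q1]aaa (head at position 1)
Step 2: δ(q1, a) = (q1, a, R)  ⊢  Xa[q1]aa (head at position 2)
Step 3: δ(q1, a) = (q1, a, R)  ⊢  Xaa[q1]a (head at position 3)
Step 4: δ(q1, a) = (q1, a, R)  ⊢  Xaaa[q1]□ (head at position 4)
Step 5: δ(q1, □) = (q2, #, R)  ⊢  Xaaa#[q2]□ (head at position 5)
Step 6: δ(q2, □) = (q3, a, L)  ⊢  Xaaa[q3]#a (head at position 4)
Tape after 6 steps (ignoring surrounding blanks): Xaaa#a

Final answer: Tape: Xaaa#a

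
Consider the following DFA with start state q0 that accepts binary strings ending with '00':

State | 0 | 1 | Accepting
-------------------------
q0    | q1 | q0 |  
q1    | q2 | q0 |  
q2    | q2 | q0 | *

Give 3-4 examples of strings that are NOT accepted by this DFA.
Any strings that end in a non-accepting state work; for example:
"11": q0 → q0 → q0; q0 is not accepting → rejected
"111": q0 → q0 → q0 → q0; q0 is not accepting → rejected
"0010": q0 → q1 → q2 → q0 → q1; q1 is not accepting → rejected
"0101": q0 → q1 → q0 → q1 → q0; q0 is not accepting → rejected

Final answer: "11", "111", "0010", "0101"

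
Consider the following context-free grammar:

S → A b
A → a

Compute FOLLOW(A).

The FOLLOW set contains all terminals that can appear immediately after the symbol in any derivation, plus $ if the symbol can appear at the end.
A occurs only in S → A b, where it is immediately followed by the terminal b. So FOLLOW(A) = {b}.

Final answer: {b}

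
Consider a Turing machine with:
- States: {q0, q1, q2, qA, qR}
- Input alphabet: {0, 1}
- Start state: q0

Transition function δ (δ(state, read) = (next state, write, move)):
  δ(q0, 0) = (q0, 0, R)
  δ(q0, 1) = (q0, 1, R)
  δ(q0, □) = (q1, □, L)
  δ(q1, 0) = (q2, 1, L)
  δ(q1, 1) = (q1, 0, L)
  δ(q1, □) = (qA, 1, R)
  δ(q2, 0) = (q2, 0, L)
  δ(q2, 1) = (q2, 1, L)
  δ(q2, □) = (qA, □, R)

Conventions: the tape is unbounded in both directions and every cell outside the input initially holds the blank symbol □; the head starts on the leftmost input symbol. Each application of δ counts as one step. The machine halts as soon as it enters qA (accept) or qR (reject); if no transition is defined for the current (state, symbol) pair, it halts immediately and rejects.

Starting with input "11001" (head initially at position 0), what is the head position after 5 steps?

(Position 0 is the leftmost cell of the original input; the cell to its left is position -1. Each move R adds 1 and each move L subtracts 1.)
Step 0: [q0]11001 (head at position 0)
Step 1: δ(q0, 1) = (q0, 1, R)  ⊢  1[q0]1001 (head at position 1)
Step 2: δ(q0, 1) = (q0, 1, R)  ⊢  11[q0]001 (head at position 2)
Step 3: δ(q0, 0) = (q0, 0, R)  ⊢  110[q0]01 (head at position 3)
Step 4: δ(q0, 0) = (q0, 0, R)  ⊢  1100[q0]1 (head at position 4)
Step 5: δ(q0, 1) = (q0, 1, R)  ⊢  11001[q0]□ (head at position 5)
Head position after 5 steps: 5

Final answer: Position 5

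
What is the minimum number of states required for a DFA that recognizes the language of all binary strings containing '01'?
Language: binary strings containing '01'
Lower bound (Myhill–Nerode): the prefixes ε, 0, 01 are pairwise distinguishable:
  ε vs 01: suffix ε distinguishes them (ε is rejected, 01 is accepted)
  0 vs 01: suffix ε distinguishes them (0 is rejected, 01 is accepted)
  ε vs 0: suffix 1 distinguishes them (ε·1 = 1 is rejected, 0·1 = 01 is accepted)
So any DFA needs at least 3 states.
Upper bound: a DFA with 3 states exists (one state per class above: 'no progress', 'last symbol 0', and 'seen 01' (accepting sink)).
Minimum states: 3

Final answer: 3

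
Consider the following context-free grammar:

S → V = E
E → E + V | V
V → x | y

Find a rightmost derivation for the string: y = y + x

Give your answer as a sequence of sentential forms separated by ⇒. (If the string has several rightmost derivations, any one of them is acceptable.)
Start with S.
Step 1: the rightmost non-terminal is S; apply S → V = E:  V = E
Step 2: the rightmost non-terminal is E; apply E → E + V:  V = E + V
Step 3: the rightmost non-terminal is V; apply V → x:  V = E + x
Step 4: the rightmost non-terminal is E; apply E → V:  V = V + x
Step 5: the rightmost non-terminal is V; apply V → y:  V = y + x
Step 6: the rightmost non-terminal is V; apply V → y:  y = y + x

Final answer: S ⇒ V = E ⇒ V = E + V ⇒ V = E + x ⇒ V = V + x ⇒ V = y + x ⇒ y = y + x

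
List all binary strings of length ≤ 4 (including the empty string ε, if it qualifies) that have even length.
Checking every binary string of length 0 to 4:
  Length 0: accepted: ε | rejected: (none)
  Length 1: accepted: (none) | rejected: 0, 1
  Length 2: accepted: 00, 01, 10, 11 | rejected: (none)
  Length 3: accepted: (none) | rejected: 000, 001, 010, 011, 100, 101, 110, 111
  Length 4: accepted: 0000, 0001, 0010, 0011, 0100, 0101, 0110, 0111, 1000, 1001, 1010, 1011, 1100, 1101, 1110, 1111 | rejected: (none)
Total: 21 string(s).

Final answer: ε, 00, 01, 10, 11, 0000, 0001, 0010, 0011, 0100, 0101, 0110, 0111, 1000, 1001, 1010, 1011, 1100, 1101, 1110, 1111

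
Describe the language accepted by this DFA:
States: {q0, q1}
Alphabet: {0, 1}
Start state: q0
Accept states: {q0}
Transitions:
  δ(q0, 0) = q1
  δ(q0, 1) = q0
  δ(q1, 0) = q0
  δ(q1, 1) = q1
Analyzing the DFA structure:
Start state: q0
Accept states: {q0}
Interpreting what each state remembers (checking against the transitions):
  q0: an even number of 0s has been read so far
  q1: an odd number of 0s has been read so far
  δ(q0, 0): in q0 (an even number of 0s has been read so far), after reading 0 we have: an odd number of 0s has been read so far → q1
  δ(q0, 1): in q0 (an even number of 0s has been read so far), after reading 1 we have: an even number of 0s has been read so far → q0
  δ(q1, 0): in q1 (an odd number of 0s has been read so far), after reading 0 we have: an even number of 0s has been read so far → q0
  δ(q1, 1): in q1 (an odd number of 0s has been read so far), after reading 1 we have: an odd number of 0s has been read so far → q1
A string is accepted iff it ends in {q0}, i.e. an even number of 0s has been read so far.
Language: All binary strings with an even number of 0s

Final answer: All binary strings with an even number of 0s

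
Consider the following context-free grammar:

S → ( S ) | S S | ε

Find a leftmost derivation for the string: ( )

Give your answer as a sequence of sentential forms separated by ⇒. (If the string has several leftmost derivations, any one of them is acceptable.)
Start with S.
Step 1: the leftmost non-terminal is S; apply S → ( S ):  ( S )
Step 2: the leftmost non-terminal is S; apply S → ε:  ( )

Final answer: S ⇒ ( S ) ⇒ ( )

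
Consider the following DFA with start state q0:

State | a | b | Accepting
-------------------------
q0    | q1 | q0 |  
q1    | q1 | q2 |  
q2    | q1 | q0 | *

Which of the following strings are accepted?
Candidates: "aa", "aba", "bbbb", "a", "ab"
"aa": q0 → q1 → q1; q1 is not accepting → rejected
"aba": q0 → q1 → q2 → q1; q1 is not accepting → rejected
"bbbb": q0 → q0 → q0 → q0 → q0; q0 is not accepting → rejected
"a": q0 → q1; q1 is not accepting → rejected
"ab": q0 → q1 → q2; q2 is accepting → accepted

Final answer: "ab"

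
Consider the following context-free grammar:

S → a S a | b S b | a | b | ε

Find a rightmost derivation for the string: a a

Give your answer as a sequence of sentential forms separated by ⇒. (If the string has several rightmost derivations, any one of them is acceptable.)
Start with S.
Step 1: the rightmost non-terminal is S; apply S → a S a:  a S a
Step 2: the rightmost non-terminal is S; apply S → ε:  a a

Final answer: S ⇒ a S a ⇒ a a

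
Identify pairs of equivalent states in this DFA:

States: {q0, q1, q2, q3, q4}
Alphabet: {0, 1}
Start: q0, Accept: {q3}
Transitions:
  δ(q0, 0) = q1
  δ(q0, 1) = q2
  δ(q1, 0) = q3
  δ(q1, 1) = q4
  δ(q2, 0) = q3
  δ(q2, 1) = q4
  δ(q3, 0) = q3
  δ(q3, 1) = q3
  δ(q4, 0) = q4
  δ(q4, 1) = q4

Using the table-filling algorithm:
Round 0 – mark pairs where exactly one state is accepting: (q0,q3), (q1,q3), (q2,q3), (q3,q4)
Round 1 – newly marked: (q0,q1) [on 0: q1 vs q3, already marked]; (q0,q2) [on 0: q1 vs q3, already marked]; (q1,q4) [on 0: q3 vs q4, already marked]; (q2,q4) [on 0: q3 vs q4, already marked]
Round 2 – newly marked: (q0,q4) [on 0: q1 vs q4, already marked]
No further pairs can be marked.
(q1, q2) unmarked: δ(q1,0)=q3, δ(q2,0)=q3; δ(q1,1)=q4, δ(q2,1)=q4 → equivalent
Equivalent pairs: (q1, q2)

Final answer: Equivalent pairs: (q1, q2)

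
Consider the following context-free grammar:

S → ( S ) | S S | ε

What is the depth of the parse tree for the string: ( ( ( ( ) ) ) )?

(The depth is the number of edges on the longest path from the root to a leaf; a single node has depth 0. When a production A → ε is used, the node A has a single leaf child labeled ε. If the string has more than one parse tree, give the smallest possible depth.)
The string is 4 nested pairs. The shallowest parse tree applies S → ( S ) 4 times (one node per nested pair, each a child of the previous) and then S → ε in the middle.
S nodes at depths 0..4, ε leaf at depth 5; parentheses leaves are at depths 1..4.
(Using S → S S with an S → ε child anywhere only adds levels, so it cannot give a shallower tree.)
Depth = 5.

Final answer: 5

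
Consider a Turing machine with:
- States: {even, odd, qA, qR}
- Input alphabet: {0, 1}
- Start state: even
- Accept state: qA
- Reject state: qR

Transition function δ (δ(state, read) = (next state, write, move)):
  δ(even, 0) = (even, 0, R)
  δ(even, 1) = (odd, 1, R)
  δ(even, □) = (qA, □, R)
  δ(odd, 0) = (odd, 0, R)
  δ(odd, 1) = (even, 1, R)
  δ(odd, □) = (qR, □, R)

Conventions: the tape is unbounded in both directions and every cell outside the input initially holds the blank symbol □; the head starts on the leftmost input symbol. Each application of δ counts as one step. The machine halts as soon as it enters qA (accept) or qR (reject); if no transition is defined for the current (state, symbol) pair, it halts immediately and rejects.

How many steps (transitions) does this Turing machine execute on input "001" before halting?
Step 0: [even]001 (head at position 0)
Step 1: δ(even, 0) = (even, 0, R)  ⊢  0[even]01 (head at position 1)
Step 2: δ(even, 0) = (even, 0, R)  ⊢  00[even]1 (head at position 2)
Step 3: δ(even, 1) = (odd, 1, R)  ⊢  001[odd]□ (head at position 3)
Step 4: δ(odd, □) = (qR, □, R)  ⊢  001□[qR]□ (head at position 4)
The machine is in qR, so it halts and rejects.
Number of transitions executed: 4.

Final answer: 4 steps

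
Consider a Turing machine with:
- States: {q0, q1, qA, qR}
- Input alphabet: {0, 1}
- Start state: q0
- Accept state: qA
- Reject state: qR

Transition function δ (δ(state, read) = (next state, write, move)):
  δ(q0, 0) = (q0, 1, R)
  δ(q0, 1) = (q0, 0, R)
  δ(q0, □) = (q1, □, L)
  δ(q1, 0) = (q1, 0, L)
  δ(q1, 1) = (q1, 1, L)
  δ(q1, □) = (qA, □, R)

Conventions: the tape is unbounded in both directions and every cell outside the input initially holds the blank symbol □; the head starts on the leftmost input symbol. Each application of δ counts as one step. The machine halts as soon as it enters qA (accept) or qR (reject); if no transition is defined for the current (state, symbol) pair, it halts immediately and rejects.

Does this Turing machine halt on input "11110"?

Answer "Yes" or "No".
Step 0: [q0]11110 (head at position 0)
Step 1: δ(q0, 1) = (q0, 0, R)  ⊢  0[q0]1110 (head at position 1)
Step 2: δ(q0, 1) = (q0, 0, R)  ⊢  00[q0]110 (head at position 2)
Step 3: δ(q0, 1) = (q0, 0, R)  ⊢  000[q0]10 (head at position 3)
Step 4: δ(q0, 1) = (q0, 0, R)  ⊢  0000[q0]0 (head at position 4)
Step 5: δ(q0, 0) = (q0, 1, R)  ⊢  00001[q0]□ (head at position 5)
Step 6: δ(q0, □) = (q1, □, L)  ⊢  0000[q1]1□ (head at position 4)
Step 7: δ(q1, 1) = (q1, 1, L)  ⊢  000[q1]01□ (head at position 3)
Step 8: δ(q1, 0) = (q1, 0, L)  ⊢  00[q1]001□ (head at position 2)
Step 9: δ(q1, 0) = (q1, 0, L)  ⊢  0[q1]0001□ (head at position 1)
Step 10: δ(q1, 0) = (q1, 0, L)  ⊢  [q1]00001□ (head at position 0)
Step 11: δ(q1, 0) = (q1, 0, L)  ⊢  [q1]□00001□ (head at position -1)
Step 12: δ(q1, □) = (qA, □, R)  ⊢  □[qA]00001□ (head at position 0)
The machine is in qA, so it halts and accepts.
It halts after 12 steps.

Final answer: Yes - halts after 12 steps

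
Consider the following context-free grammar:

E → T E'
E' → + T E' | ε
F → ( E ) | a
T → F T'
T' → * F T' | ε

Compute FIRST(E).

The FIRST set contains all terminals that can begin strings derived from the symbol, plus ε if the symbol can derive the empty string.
FIRST(F): F → ( E ) contributes '(' and F → a contributes 'a', so FIRST(F) = {(, a}. F is not nullable.
FIRST(T): T → F T' begins with F, and F is not nullable, so FIRST(T) = FIRST(F) = {(, a}.
FIRST(E): E → T E' begins with T, and T is not nullable, so FIRST(E) = FIRST(T) = {(, a}.

Final answer: {(, a}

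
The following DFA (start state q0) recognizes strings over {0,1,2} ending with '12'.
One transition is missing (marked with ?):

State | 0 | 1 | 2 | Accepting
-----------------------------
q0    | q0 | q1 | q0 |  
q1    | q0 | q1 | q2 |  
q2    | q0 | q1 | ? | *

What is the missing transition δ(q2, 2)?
q0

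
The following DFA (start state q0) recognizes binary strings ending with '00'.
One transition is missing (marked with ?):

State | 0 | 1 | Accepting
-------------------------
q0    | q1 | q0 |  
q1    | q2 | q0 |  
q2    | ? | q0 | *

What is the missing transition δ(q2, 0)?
q2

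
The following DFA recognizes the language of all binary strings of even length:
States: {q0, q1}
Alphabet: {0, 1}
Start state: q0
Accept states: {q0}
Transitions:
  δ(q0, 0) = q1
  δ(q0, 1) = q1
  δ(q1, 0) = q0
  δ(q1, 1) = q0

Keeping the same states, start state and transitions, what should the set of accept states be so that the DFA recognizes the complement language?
The DFA is complete (every state has a transition on every symbol), so the complement
is recognized by the same DFA with accepting and non-accepting states swapped.
Original accept states: {q0}
Complement accept states = All states - Original accept states
= {q0, q1} - {q0}
= {q1}
Complement language: strings of ODD length

Final answer: {q1}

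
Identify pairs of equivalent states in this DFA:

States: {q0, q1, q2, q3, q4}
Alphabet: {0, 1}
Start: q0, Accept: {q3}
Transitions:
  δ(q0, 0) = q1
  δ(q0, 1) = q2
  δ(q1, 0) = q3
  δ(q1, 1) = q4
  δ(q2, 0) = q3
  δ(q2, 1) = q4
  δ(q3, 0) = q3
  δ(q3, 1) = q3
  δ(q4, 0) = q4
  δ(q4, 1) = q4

Using the table-filling algorithm:
Round 0 – mark pairs where exactly one state is accepting: (q0,q3), (q1,q3), (q2,q3), (q3,q4)
Round 1 – newly marked: (q0,q1) [on 0: q1 vs q3, already marked]; (q0,q2) [on 0: q1 vs q3, already marked]; (q1,q4) [on 0: q3 vs q4, already marked]; (q2,q4) [on 0: q3 vs q4, already marked]
Round 2 – newly marked: (q0,q4) [on 0: q1 vs q4, already marked]
No further pairs can be marked.
(q1, q2) unmarked: δ(q1,0)=q3, δ(q2,0)=q3; δ(q1,1)=q4, δ(q2,1)=q4 → equivalent
Equivalent pairs: (q1, q2)

Final answer: Equivalent pairs: (q1, q2)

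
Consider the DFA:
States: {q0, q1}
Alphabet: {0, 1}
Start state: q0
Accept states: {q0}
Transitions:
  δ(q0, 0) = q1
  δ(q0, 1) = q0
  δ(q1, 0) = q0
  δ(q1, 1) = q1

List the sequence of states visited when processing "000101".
Starting at q0
Read '0': q0 -> q1
Read '0': q1 -> q0
Read '0': q0 -> q1
Read '1': q1 -> q1
Read '0': q1 -> q0
Read '1': q0 -> q0

Final answer: q0 -> q1 -> q0 -> q1 -> q1 -> q0 -> q0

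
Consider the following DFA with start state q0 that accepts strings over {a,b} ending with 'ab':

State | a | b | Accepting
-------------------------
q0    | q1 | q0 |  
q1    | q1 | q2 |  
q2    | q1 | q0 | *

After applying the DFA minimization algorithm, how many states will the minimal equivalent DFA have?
All 3 states are reachable from q0, so none can be removed as unreachable.
Table-filling: first mark every (accepting, non-accepting) pair as distinguishable (accepting: {q2}; non-accepting: {q0, q1}).
Round 1: (q0, q1) on 'b' go to q0 and q2, already distinguishable → mark.
Every pair of states is distinguishable, so the DFA is already minimal.
Equivalence classes: {q0}, {q1}, {q2} → 3 states.

Final answer: 3 states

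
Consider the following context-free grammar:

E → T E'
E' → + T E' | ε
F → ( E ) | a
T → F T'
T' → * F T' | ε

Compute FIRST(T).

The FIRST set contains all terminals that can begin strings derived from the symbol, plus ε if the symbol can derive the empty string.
FIRST(F): F → ( E ) contributes '(' and F → a contributes 'a', so FIRST(F) = {(, a}. F is not nullable.
FIRST(T): T → F T' begins with F, and F is not nullable, so FIRST(T) = FIRST(F) = {(, a}.

Final answer: {(, a}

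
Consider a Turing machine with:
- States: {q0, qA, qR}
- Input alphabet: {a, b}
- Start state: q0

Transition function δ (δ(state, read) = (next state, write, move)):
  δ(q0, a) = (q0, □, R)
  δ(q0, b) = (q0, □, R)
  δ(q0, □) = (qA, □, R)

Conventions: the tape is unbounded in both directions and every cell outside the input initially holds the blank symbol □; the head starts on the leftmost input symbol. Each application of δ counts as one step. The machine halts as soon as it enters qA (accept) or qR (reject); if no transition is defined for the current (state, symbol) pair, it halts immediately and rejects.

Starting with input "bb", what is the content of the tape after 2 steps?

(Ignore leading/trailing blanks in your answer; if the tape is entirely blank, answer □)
Step 0: [q0]bb (head at position 0)
Step 1: δ(q0, b) = (q0, □, R)  ⊢  □[q0]b (head at position 1)
Step 2: δ(q0, b) = (q0, □, R)  ⊢  □□[q0]□ (head at position 2)
Tape after 2 steps (ignoring surrounding blanks): □

Final answer: Tape: □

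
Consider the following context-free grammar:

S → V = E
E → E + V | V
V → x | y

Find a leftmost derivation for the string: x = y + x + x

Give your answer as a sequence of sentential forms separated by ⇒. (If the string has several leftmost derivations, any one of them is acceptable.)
Start with S.
Step 1: the leftmost non-terminal is S; apply S → V = E:  V = E
Step 2: the leftmost non-terminal is V; apply V → x:  x = E
Step 3: the leftmost non-terminal is E; apply E → E + V:  x = E + V
Step 4: the leftmost non-terminal is E; apply E → E + V:  x = E + V + V
Step 5: the leftmost non-terminal is E; apply E → V:  x = V + V + V
Step 6: the leftmost non-terminal is V; apply V → y:  x = y + V + V
Step 7: the leftmost non-terminal is V; apply V → x:  x = y + x + V
Step 8: the leftmost non-terminal is V; apply V → x:  x = y + x + x

Final answer: S ⇒ V = E ⇒ x = E ⇒ x = E + V ⇒ x = E + V + V ⇒ x = V + V + V ⇒ x = y + V + V ⇒ x = y + x + V ⇒ x = y + x + x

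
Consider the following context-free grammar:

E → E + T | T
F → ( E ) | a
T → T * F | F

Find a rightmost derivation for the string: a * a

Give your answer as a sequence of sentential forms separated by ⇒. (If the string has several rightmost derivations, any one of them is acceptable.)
Start with E.
Step 1: the rightmost non-terminal is E; apply E → T:  T
Step 2: the rightmost non-terminal is T; apply T → T * F:  T * F
Step 3: the rightmost non-terminal is F; apply F → a:  T * a
Step 4: the rightmost non-terminal is T; apply T → F:  F * a
Step 5: the rightmost non-terminal is F; apply F → a:  a * a

Final answer: E ⇒ T ⇒ T * F ⇒ T * a ⇒ F * a ⇒ a * a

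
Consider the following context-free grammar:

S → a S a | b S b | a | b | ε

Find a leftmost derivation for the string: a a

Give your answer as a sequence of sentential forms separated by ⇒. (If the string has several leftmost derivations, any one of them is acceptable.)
Start with S.
Step 1: the leftmost non-terminal is S; apply S → a S a:  a S a
Step 2: the leftmost non-terminal is S; apply S → ε:  a a

Final answer: S ⇒ a S a ⇒ a a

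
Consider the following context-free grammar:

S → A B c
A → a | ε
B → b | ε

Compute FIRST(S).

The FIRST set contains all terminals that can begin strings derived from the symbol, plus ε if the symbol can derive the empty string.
FIRST(A) = {a, ε} (A → a | ε) and FIRST(B) = {b, ε} (B → b | ε).
For S → A B c: add FIRST(A) minus ε = {a}; A is nullable, so also add FIRST(B) minus ε = {b}; B is nullable too, so also add FIRST(c) = {c}. The terminal c is never erased, so S is not nullable and ε is not included.
FIRST(S) = {a, b, c}.

Final answer: {a, b, c}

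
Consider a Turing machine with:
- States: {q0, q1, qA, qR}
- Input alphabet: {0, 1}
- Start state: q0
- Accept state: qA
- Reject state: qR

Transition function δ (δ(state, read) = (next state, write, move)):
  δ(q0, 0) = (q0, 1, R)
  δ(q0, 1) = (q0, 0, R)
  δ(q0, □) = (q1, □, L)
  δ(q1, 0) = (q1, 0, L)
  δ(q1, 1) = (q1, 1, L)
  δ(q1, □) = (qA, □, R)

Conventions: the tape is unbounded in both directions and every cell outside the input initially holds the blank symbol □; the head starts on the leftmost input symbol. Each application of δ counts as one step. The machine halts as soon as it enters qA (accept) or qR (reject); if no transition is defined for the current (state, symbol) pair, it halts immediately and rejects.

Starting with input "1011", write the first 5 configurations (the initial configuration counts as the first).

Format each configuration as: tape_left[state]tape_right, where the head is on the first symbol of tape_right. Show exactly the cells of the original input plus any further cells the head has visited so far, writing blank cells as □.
Step 0: [q0]1011 (head at position 0)
Step 1: δ(q0, 1) = (q0, 0, R)  ⊢  0[q0]011 (head at position 1)
Step 2: δ(q0, 0) = (q0, 1, R)  ⊢  01[q0]11 (head at position 2)
Step 3: δ(q0, 1) = (q0, 0, R)  ⊢  010[q0]1 (head at position 3)
Step 4: δ(q0, 1) = (q0, 0, R)  ⊢  0100[q0]□ (head at position 4)

Final answer: [q0]1011 ⊢ 0[q0]011 ⊢ 01[q0]11 ⊢ 010[q0]1 ⊢ 0100[q0]□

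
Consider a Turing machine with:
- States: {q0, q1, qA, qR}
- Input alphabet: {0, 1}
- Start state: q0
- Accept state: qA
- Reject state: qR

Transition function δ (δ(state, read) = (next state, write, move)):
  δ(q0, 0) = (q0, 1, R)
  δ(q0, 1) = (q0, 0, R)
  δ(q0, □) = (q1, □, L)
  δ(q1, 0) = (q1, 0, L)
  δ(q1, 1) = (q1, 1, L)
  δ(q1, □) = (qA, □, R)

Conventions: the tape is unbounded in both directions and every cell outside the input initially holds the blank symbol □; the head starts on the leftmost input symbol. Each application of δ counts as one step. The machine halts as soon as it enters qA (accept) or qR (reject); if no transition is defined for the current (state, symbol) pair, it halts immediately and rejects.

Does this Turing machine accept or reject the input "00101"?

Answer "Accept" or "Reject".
Step 0: [q0]00101 (head at position 0)
Step 1: δ(q0, 0) = (q0, 1, R)  ⊢  1[q0]0101 (head at position 1)
Step 2: δ(q0, 0) = (q0, 1, R)  ⊢  11[q0]101 (head at position 2)
Step 3: δ(q0, 1) = (q0, 0, R)  ⊢  110[q0]01 (head at position 3)
Step 4: δ(q0, 0) = (q0, 1, R)  ⊢  1101[q0]1 (head at position 4)
Step 5: δ(q0, 1) = (q0, 0, R)  ⊢  11010[q0]□ (head at position 5)
Step 6: δ(q0, □) = (q1, □, L)  ⊢  1101[q1]0□ (head at position 4)
Step 7: δ(q1, 0) = (q1, 0, L)  ⊢  110[q1]10□ (head at position 3)
Step 8: δ(q1, 1) = (q1, 1, L)  ⊢  11[q1]010□ (head at position 2)
Step 9: δ(q1, 0) = (q1, 0, L)  ⊢  1[q1]1010□ (head at position 1)
Step 10: δ(q1, 1) = (q1, 1, L)  ⊢  [q1]11010□ (head at position 0)
Step 11: δ(q1, 1) = (q1, 1, L)  ⊢  [q1]□11010□ (head at position -1)
Step 12: δ(q1, □) = (qA, □, R)  ⊢  □[qA]11010□ (head at position 0)
The machine is in qA, so it halts and accepts.

Final answer: Accept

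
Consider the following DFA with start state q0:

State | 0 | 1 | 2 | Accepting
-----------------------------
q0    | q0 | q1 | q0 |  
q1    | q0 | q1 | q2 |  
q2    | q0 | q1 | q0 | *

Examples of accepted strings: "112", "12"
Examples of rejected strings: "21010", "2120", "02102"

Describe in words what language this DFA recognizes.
strings over {0,1,2} ending with '12'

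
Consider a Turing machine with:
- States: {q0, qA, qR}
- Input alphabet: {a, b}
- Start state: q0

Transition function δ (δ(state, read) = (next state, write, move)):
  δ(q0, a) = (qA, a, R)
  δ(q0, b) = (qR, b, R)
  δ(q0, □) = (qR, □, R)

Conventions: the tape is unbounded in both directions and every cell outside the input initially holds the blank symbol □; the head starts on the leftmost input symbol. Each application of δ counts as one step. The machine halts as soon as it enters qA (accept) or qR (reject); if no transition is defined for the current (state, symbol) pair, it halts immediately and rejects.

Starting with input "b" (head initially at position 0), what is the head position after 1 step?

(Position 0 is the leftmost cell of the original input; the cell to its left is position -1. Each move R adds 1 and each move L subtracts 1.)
Step 0: [q0]b (head at position 0)
Step 1: δ(q0, b) = (qR, b, R)  ⊢  b[qR]□ (head at position 1)
Head position after 1 step: 1

Final answer: Position 1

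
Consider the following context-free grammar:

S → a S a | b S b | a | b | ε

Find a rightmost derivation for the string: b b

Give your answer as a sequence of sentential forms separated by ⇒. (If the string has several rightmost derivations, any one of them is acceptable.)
Start with S.
Step 1: the rightmost non-terminal is S; apply S → b S b:  b S b
Step 2: the rightmost non-terminal is S; apply S → ε:  b b

Final answer: S ⇒ b S b ⇒ b b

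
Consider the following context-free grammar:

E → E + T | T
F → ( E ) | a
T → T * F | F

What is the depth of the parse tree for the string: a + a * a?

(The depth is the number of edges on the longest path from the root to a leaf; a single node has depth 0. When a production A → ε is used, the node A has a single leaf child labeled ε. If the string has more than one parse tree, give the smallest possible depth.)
The grammar is unambiguous; the parse tree of a + a * a is:
E → E + T at the root (depth 0).
  Left E (depth 1) → T (2) → F (3) → a (4).
  Right T (depth 1) → T * F; that T (2) → F (3) → a (4); F (2) → a (3).
The longest root-to-leaf paths have 4 edges.
Depth = 4.

Final answer: 4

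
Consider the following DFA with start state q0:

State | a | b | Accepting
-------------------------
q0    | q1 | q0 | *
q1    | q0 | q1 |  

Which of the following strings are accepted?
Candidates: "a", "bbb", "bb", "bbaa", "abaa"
"a": q0 → q1; q1 is not accepting → rejected
"bbb": q0 → q0 → q0 → q0; q0 is accepting → accepted
"bb": q0 → q0 → q0; q0 is accepting → accepted
"bbaa": q0 → q0 → q0 → q1 → q0; q0 is accepting → accepted
"abaa": q0 → q1 → q1 → q0 → q1; q1 is not accepting → rejected

Final answer: "bbb", "bb", "bbaa"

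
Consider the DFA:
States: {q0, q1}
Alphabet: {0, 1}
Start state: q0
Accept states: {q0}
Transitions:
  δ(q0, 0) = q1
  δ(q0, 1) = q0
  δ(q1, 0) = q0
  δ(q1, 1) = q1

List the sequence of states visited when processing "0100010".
Starting at q0
Read '0': q0 -> q1
Read '1': q1 -> q1
Read '0': q1 -> q0
Read '0': q0 -> q1
Read '0': q1 -> q0
Read '1': q0 -> q0
Read '0': q0 -> q1

Final answer: q0 -> q1 -> q1 -> q0 -> q1 -> q0 -> q0 -> q1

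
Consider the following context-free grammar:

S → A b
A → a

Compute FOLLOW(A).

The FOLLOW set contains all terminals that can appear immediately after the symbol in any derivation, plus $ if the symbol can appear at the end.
A occurs only in S → A b, where it is immediately followed by the terminal b. So FOLLOW(A) = {b}.

Final answer: {b}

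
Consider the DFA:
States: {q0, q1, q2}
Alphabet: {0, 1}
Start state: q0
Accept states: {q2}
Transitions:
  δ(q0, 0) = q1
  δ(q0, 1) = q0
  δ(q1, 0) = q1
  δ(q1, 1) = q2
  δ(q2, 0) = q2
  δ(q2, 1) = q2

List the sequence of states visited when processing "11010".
Starting at q0
Read '1': q0 -> q0
Read '1': q0 -> q0
Read '0': q0 -> q1
Read '1': q1 -> q2
Read '0': q2 -> q2

Final answer: q0 -> q0 -> q0 -> q1 -> q2 -> q2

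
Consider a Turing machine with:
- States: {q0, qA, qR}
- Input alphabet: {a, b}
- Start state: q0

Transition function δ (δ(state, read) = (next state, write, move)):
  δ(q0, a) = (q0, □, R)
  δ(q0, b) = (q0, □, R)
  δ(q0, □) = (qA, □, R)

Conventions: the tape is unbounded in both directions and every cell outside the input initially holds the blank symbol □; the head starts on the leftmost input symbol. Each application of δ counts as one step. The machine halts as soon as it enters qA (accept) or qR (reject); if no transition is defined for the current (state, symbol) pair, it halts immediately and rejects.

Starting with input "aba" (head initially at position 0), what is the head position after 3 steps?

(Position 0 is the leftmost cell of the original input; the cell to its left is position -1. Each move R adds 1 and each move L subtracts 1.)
Step 0: [q0]aba (head at position 0)
Step 1: δ(q0, a) = (q0, □, R)  ⊢  □[q0]ba (head at position 1)
Step 2: δ(q0, b) = (q0, □, R)  ⊢  □□[q0]a (head at position 2)
Step 3: δ(q0, a) = (q0, □, R)  ⊢  □□□[q0]□ (head at position 3)
Head position after 3 steps: 3

Final answer: Position 3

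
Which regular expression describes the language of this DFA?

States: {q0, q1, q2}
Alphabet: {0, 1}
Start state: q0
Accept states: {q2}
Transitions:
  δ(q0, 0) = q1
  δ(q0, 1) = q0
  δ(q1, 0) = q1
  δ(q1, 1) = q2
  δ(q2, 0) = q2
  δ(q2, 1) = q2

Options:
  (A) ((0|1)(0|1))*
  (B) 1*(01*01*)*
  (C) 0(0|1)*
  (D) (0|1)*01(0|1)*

Testing sample strings against the DFA:
  '1011' -> accepted
  '01' -> accepted
  '000' -> rejected
  '0100' -> accepted
Checking each option for a counterexample:
  (A) ((0|1)(0|1))*: ε is rejected by the DFA but matches the regex → eliminated
  (B) 1*(01*01*)*: ε is rejected by the DFA but matches the regex → eliminated
  (C) 0(0|1)*: '0' is rejected by the DFA but matches the regex → eliminated
  (D) (0|1)*01(0|1)*: agrees with the DFA on all strings of length ≤ 4
Only (D) (0|1)*01(0|1)* is consistent with the DFA.

Final answer: (D) (0|1)*01(0|1)*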